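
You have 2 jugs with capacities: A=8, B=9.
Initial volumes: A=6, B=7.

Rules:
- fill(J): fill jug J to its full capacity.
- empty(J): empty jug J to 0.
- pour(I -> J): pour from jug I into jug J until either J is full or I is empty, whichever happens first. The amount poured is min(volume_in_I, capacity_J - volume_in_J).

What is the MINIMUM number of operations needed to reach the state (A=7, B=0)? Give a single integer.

BFS from (A=6, B=7). One shortest path:
  1. empty(A) -> (A=0 B=7)
  2. pour(B -> A) -> (A=7 B=0)
Reached target in 2 moves.

Answer: 2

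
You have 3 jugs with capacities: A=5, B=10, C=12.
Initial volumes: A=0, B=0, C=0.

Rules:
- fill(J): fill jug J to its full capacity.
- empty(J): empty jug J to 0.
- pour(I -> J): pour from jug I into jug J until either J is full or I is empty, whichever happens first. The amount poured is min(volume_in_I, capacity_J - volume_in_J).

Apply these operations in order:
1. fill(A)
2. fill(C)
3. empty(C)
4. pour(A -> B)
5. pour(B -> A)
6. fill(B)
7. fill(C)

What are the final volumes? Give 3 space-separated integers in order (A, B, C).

Step 1: fill(A) -> (A=5 B=0 C=0)
Step 2: fill(C) -> (A=5 B=0 C=12)
Step 3: empty(C) -> (A=5 B=0 C=0)
Step 4: pour(A -> B) -> (A=0 B=5 C=0)
Step 5: pour(B -> A) -> (A=5 B=0 C=0)
Step 6: fill(B) -> (A=5 B=10 C=0)
Step 7: fill(C) -> (A=5 B=10 C=12)

Answer: 5 10 12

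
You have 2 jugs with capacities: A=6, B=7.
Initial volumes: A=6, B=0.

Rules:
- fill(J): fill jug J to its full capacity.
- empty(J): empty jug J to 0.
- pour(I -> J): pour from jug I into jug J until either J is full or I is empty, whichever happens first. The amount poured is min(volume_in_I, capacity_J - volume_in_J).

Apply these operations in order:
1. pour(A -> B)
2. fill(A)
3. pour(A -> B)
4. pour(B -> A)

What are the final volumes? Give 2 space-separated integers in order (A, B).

Answer: 6 6

Derivation:
Step 1: pour(A -> B) -> (A=0 B=6)
Step 2: fill(A) -> (A=6 B=6)
Step 3: pour(A -> B) -> (A=5 B=7)
Step 4: pour(B -> A) -> (A=6 B=6)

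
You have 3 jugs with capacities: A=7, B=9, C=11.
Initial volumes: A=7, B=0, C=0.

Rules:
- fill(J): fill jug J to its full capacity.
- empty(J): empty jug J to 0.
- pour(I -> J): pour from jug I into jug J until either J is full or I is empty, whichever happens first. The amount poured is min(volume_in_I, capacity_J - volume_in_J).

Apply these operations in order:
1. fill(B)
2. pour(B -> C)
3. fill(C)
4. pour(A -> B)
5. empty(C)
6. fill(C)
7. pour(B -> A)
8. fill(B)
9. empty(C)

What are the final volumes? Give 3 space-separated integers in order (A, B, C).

Step 1: fill(B) -> (A=7 B=9 C=0)
Step 2: pour(B -> C) -> (A=7 B=0 C=9)
Step 3: fill(C) -> (A=7 B=0 C=11)
Step 4: pour(A -> B) -> (A=0 B=7 C=11)
Step 5: empty(C) -> (A=0 B=7 C=0)
Step 6: fill(C) -> (A=0 B=7 C=11)
Step 7: pour(B -> A) -> (A=7 B=0 C=11)
Step 8: fill(B) -> (A=7 B=9 C=11)
Step 9: empty(C) -> (A=7 B=9 C=0)

Answer: 7 9 0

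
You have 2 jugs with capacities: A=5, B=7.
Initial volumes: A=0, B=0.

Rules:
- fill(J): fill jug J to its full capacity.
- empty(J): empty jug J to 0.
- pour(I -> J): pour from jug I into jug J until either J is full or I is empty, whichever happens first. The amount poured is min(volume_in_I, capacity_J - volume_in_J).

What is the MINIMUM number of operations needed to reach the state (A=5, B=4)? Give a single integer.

BFS from (A=0, B=0). One shortest path:
  1. fill(B) -> (A=0 B=7)
  2. pour(B -> A) -> (A=5 B=2)
  3. empty(A) -> (A=0 B=2)
  4. pour(B -> A) -> (A=2 B=0)
  5. fill(B) -> (A=2 B=7)
  6. pour(B -> A) -> (A=5 B=4)
Reached target in 6 moves.

Answer: 6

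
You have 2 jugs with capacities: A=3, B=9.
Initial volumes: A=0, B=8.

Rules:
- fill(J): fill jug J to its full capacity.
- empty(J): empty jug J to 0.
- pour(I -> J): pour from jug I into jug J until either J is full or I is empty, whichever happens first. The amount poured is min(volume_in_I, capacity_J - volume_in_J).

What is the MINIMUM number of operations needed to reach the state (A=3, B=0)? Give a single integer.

Answer: 2

Derivation:
BFS from (A=0, B=8). One shortest path:
  1. fill(A) -> (A=3 B=8)
  2. empty(B) -> (A=3 B=0)
Reached target in 2 moves.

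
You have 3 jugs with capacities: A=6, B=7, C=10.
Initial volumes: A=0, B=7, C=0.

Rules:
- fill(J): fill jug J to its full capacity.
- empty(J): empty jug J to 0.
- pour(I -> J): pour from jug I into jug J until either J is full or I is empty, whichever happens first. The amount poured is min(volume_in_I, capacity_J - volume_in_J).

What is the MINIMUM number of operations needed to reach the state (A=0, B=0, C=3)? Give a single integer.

Answer: 4

Derivation:
BFS from (A=0, B=7, C=0). One shortest path:
  1. empty(B) -> (A=0 B=0 C=0)
  2. fill(C) -> (A=0 B=0 C=10)
  3. pour(C -> B) -> (A=0 B=7 C=3)
  4. empty(B) -> (A=0 B=0 C=3)
Reached target in 4 moves.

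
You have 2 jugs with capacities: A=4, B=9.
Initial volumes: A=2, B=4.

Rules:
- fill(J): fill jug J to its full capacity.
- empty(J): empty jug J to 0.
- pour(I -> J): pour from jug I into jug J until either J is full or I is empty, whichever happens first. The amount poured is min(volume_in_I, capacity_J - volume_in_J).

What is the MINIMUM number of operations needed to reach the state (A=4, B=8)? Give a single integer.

Answer: 3

Derivation:
BFS from (A=2, B=4). One shortest path:
  1. fill(A) -> (A=4 B=4)
  2. pour(A -> B) -> (A=0 B=8)
  3. fill(A) -> (A=4 B=8)
Reached target in 3 moves.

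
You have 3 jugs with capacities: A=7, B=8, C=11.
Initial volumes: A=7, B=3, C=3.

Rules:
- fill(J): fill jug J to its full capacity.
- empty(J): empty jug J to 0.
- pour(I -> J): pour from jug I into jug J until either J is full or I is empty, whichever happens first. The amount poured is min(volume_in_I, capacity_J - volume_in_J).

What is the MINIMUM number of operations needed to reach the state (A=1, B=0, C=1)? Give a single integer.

Answer: 6

Derivation:
BFS from (A=7, B=3, C=3). One shortest path:
  1. pour(A -> B) -> (A=2 B=8 C=3)
  2. pour(A -> C) -> (A=0 B=8 C=5)
  3. pour(B -> A) -> (A=7 B=1 C=5)
  4. pour(A -> C) -> (A=1 B=1 C=11)
  5. empty(C) -> (A=1 B=1 C=0)
  6. pour(B -> C) -> (A=1 B=0 C=1)
Reached target in 6 moves.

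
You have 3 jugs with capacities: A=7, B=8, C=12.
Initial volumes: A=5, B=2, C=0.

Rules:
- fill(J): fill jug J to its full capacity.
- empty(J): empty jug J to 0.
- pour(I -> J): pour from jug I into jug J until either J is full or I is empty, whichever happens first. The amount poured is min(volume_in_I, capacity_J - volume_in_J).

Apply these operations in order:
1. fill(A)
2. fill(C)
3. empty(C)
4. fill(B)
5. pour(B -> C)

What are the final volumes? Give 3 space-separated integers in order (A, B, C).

Step 1: fill(A) -> (A=7 B=2 C=0)
Step 2: fill(C) -> (A=7 B=2 C=12)
Step 3: empty(C) -> (A=7 B=2 C=0)
Step 4: fill(B) -> (A=7 B=8 C=0)
Step 5: pour(B -> C) -> (A=7 B=0 C=8)

Answer: 7 0 8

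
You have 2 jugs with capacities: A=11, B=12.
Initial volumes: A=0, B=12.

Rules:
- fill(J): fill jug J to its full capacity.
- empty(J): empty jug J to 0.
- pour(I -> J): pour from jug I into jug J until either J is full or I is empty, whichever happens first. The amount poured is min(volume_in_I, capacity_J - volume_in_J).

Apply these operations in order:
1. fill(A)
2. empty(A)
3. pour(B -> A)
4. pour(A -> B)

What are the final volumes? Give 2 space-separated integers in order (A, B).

Answer: 0 12

Derivation:
Step 1: fill(A) -> (A=11 B=12)
Step 2: empty(A) -> (A=0 B=12)
Step 3: pour(B -> A) -> (A=11 B=1)
Step 4: pour(A -> B) -> (A=0 B=12)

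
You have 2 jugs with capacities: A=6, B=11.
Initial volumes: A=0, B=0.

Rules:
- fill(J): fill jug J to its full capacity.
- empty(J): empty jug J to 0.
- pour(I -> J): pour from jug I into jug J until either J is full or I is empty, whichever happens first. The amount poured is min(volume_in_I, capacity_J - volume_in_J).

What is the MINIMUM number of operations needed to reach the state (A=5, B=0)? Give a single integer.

BFS from (A=0, B=0). One shortest path:
  1. fill(B) -> (A=0 B=11)
  2. pour(B -> A) -> (A=6 B=5)
  3. empty(A) -> (A=0 B=5)
  4. pour(B -> A) -> (A=5 B=0)
Reached target in 4 moves.

Answer: 4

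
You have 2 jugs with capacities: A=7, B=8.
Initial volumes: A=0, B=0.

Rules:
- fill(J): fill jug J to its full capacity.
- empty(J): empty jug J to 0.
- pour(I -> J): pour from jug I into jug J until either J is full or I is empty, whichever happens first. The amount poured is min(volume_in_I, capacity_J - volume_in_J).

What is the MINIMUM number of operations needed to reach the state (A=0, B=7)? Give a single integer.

BFS from (A=0, B=0). One shortest path:
  1. fill(A) -> (A=7 B=0)
  2. pour(A -> B) -> (A=0 B=7)
Reached target in 2 moves.

Answer: 2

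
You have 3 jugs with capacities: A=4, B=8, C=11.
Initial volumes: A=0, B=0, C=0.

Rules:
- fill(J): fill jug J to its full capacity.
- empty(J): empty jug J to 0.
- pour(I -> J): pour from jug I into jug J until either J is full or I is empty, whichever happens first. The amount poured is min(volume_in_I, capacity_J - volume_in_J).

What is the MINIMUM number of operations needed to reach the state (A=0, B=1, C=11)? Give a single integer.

BFS from (A=0, B=0, C=0). One shortest path:
  1. fill(A) -> (A=4 B=0 C=0)
  2. fill(B) -> (A=4 B=8 C=0)
  3. pour(A -> C) -> (A=0 B=8 C=4)
  4. pour(B -> C) -> (A=0 B=1 C=11)
Reached target in 4 moves.

Answer: 4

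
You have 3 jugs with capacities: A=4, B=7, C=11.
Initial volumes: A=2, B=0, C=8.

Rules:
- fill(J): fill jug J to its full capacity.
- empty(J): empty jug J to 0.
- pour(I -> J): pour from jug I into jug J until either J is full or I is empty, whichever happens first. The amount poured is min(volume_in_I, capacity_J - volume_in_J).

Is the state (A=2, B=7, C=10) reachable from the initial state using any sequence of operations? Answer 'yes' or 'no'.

Answer: yes

Derivation:
BFS from (A=2, B=0, C=8):
  1. fill(A) -> (A=4 B=0 C=8)
  2. pour(A -> B) -> (A=0 B=4 C=8)
  3. pour(B -> C) -> (A=0 B=1 C=11)
  4. pour(C -> A) -> (A=4 B=1 C=7)
  5. pour(A -> B) -> (A=0 B=5 C=7)
  6. pour(C -> A) -> (A=4 B=5 C=3)
  7. pour(A -> B) -> (A=2 B=7 C=3)
  8. pour(B -> C) -> (A=2 B=0 C=10)
  9. fill(B) -> (A=2 B=7 C=10)
Target reached → yes.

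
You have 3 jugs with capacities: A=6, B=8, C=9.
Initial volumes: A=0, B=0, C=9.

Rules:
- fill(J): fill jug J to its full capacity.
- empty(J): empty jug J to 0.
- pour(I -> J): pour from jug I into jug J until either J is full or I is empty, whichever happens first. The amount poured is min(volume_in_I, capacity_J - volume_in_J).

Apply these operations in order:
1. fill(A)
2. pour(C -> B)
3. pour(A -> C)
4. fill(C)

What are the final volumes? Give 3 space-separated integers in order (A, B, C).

Step 1: fill(A) -> (A=6 B=0 C=9)
Step 2: pour(C -> B) -> (A=6 B=8 C=1)
Step 3: pour(A -> C) -> (A=0 B=8 C=7)
Step 4: fill(C) -> (A=0 B=8 C=9)

Answer: 0 8 9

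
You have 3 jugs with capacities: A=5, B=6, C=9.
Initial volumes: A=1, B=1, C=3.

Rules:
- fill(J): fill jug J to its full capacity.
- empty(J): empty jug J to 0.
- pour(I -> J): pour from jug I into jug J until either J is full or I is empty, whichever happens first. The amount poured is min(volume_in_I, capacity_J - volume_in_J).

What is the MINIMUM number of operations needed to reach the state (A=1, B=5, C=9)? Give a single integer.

BFS from (A=1, B=1, C=3). One shortest path:
  1. fill(A) -> (A=5 B=1 C=3)
  2. pour(A -> C) -> (A=0 B=1 C=8)
  3. pour(B -> A) -> (A=1 B=0 C=8)
  4. fill(B) -> (A=1 B=6 C=8)
  5. pour(B -> C) -> (A=1 B=5 C=9)
Reached target in 5 moves.

Answer: 5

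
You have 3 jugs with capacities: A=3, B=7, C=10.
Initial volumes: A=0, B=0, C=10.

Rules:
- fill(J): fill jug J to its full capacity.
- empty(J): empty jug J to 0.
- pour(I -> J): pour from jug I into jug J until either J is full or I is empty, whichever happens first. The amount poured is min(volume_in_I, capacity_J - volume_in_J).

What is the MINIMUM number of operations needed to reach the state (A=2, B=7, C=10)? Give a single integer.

Answer: 6

Derivation:
BFS from (A=0, B=0, C=10). One shortest path:
  1. fill(A) -> (A=3 B=0 C=10)
  2. pour(A -> B) -> (A=0 B=3 C=10)
  3. fill(A) -> (A=3 B=3 C=10)
  4. pour(A -> B) -> (A=0 B=6 C=10)
  5. fill(A) -> (A=3 B=6 C=10)
  6. pour(A -> B) -> (A=2 B=7 C=10)
Reached target in 6 moves.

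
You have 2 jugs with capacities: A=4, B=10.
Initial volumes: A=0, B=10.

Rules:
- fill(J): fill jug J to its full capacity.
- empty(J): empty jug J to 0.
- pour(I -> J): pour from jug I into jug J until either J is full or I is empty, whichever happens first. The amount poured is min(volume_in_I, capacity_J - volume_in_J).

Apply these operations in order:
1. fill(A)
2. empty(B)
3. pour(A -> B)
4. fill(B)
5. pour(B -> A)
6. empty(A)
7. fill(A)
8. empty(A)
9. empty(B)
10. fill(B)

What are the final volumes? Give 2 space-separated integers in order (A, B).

Answer: 0 10

Derivation:
Step 1: fill(A) -> (A=4 B=10)
Step 2: empty(B) -> (A=4 B=0)
Step 3: pour(A -> B) -> (A=0 B=4)
Step 4: fill(B) -> (A=0 B=10)
Step 5: pour(B -> A) -> (A=4 B=6)
Step 6: empty(A) -> (A=0 B=6)
Step 7: fill(A) -> (A=4 B=6)
Step 8: empty(A) -> (A=0 B=6)
Step 9: empty(B) -> (A=0 B=0)
Step 10: fill(B) -> (A=0 B=10)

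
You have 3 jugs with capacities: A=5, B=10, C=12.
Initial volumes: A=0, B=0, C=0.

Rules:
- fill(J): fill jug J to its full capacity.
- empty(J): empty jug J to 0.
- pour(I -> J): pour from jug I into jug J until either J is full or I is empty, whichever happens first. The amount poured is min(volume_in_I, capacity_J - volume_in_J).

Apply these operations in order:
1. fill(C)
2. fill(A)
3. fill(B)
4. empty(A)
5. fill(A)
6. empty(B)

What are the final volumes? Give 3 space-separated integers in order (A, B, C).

Answer: 5 0 12

Derivation:
Step 1: fill(C) -> (A=0 B=0 C=12)
Step 2: fill(A) -> (A=5 B=0 C=12)
Step 3: fill(B) -> (A=5 B=10 C=12)
Step 4: empty(A) -> (A=0 B=10 C=12)
Step 5: fill(A) -> (A=5 B=10 C=12)
Step 6: empty(B) -> (A=5 B=0 C=12)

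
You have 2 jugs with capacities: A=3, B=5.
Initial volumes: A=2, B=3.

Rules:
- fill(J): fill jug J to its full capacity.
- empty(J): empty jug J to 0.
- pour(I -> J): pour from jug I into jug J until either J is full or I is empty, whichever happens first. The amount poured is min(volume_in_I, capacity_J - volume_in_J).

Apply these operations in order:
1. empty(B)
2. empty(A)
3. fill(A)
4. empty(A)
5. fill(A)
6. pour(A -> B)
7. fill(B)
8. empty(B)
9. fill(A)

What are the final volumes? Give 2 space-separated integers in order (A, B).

Answer: 3 0

Derivation:
Step 1: empty(B) -> (A=2 B=0)
Step 2: empty(A) -> (A=0 B=0)
Step 3: fill(A) -> (A=3 B=0)
Step 4: empty(A) -> (A=0 B=0)
Step 5: fill(A) -> (A=3 B=0)
Step 6: pour(A -> B) -> (A=0 B=3)
Step 7: fill(B) -> (A=0 B=5)
Step 8: empty(B) -> (A=0 B=0)
Step 9: fill(A) -> (A=3 B=0)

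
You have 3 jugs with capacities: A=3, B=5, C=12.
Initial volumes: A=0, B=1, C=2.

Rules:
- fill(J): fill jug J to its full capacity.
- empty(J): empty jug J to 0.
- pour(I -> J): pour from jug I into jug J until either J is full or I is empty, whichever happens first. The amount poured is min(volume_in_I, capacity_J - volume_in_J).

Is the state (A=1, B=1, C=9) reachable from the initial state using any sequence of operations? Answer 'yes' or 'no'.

BFS explored all 224 reachable states.
Reachable set includes: (0,0,0), (0,0,1), (0,0,2), (0,0,3), (0,0,4), (0,0,5), (0,0,6), (0,0,7), (0,0,8), (0,0,9), (0,0,10), (0,0,11) ...
Target (A=1, B=1, C=9) not in reachable set → no.

Answer: no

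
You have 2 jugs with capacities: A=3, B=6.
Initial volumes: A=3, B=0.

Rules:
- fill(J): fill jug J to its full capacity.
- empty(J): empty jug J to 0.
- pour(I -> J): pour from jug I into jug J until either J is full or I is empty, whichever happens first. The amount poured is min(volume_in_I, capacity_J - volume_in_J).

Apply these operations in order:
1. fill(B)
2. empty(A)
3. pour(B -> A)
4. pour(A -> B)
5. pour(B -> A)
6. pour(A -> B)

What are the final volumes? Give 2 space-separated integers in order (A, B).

Answer: 0 6

Derivation:
Step 1: fill(B) -> (A=3 B=6)
Step 2: empty(A) -> (A=0 B=6)
Step 3: pour(B -> A) -> (A=3 B=3)
Step 4: pour(A -> B) -> (A=0 B=6)
Step 5: pour(B -> A) -> (A=3 B=3)
Step 6: pour(A -> B) -> (A=0 B=6)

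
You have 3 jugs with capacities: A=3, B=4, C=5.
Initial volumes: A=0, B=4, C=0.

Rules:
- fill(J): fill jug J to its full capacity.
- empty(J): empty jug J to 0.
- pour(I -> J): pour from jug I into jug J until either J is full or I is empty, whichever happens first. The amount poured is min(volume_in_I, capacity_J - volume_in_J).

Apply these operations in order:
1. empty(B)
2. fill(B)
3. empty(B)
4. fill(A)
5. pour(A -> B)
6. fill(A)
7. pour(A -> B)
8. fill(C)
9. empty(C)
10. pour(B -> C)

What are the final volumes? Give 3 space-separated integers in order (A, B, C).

Step 1: empty(B) -> (A=0 B=0 C=0)
Step 2: fill(B) -> (A=0 B=4 C=0)
Step 3: empty(B) -> (A=0 B=0 C=0)
Step 4: fill(A) -> (A=3 B=0 C=0)
Step 5: pour(A -> B) -> (A=0 B=3 C=0)
Step 6: fill(A) -> (A=3 B=3 C=0)
Step 7: pour(A -> B) -> (A=2 B=4 C=0)
Step 8: fill(C) -> (A=2 B=4 C=5)
Step 9: empty(C) -> (A=2 B=4 C=0)
Step 10: pour(B -> C) -> (A=2 B=0 C=4)

Answer: 2 0 4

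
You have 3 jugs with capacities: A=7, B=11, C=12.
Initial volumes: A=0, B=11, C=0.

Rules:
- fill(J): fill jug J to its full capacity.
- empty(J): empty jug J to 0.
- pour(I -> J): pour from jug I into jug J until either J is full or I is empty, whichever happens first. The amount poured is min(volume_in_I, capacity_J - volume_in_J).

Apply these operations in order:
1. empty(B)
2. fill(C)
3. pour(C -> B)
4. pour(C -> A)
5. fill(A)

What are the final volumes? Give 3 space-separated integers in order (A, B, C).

Step 1: empty(B) -> (A=0 B=0 C=0)
Step 2: fill(C) -> (A=0 B=0 C=12)
Step 3: pour(C -> B) -> (A=0 B=11 C=1)
Step 4: pour(C -> A) -> (A=1 B=11 C=0)
Step 5: fill(A) -> (A=7 B=11 C=0)

Answer: 7 11 0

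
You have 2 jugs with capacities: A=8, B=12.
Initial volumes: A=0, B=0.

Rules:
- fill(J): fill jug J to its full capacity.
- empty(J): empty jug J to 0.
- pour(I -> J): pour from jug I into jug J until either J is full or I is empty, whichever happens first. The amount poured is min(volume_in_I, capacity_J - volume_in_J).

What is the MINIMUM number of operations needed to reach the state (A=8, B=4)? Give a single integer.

Answer: 2

Derivation:
BFS from (A=0, B=0). One shortest path:
  1. fill(B) -> (A=0 B=12)
  2. pour(B -> A) -> (A=8 B=4)
Reached target in 2 moves.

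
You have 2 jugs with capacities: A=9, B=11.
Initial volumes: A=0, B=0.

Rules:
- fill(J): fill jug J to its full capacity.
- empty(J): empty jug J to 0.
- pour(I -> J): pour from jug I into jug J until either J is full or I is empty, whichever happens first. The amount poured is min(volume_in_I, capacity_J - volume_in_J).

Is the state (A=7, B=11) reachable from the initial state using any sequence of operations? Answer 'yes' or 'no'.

BFS from (A=0, B=0):
  1. fill(A) -> (A=9 B=0)
  2. pour(A -> B) -> (A=0 B=9)
  3. fill(A) -> (A=9 B=9)
  4. pour(A -> B) -> (A=7 B=11)
Target reached → yes.

Answer: yes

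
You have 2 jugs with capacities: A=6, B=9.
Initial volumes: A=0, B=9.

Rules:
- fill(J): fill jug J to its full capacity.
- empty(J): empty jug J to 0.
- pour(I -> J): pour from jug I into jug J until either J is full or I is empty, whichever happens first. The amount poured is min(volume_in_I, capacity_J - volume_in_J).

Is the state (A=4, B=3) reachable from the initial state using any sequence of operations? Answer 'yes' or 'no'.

BFS explored all 10 reachable states.
Reachable set includes: (0,0), (0,3), (0,6), (0,9), (3,0), (3,9), (6,0), (6,3), (6,6), (6,9)
Target (A=4, B=3) not in reachable set → no.

Answer: no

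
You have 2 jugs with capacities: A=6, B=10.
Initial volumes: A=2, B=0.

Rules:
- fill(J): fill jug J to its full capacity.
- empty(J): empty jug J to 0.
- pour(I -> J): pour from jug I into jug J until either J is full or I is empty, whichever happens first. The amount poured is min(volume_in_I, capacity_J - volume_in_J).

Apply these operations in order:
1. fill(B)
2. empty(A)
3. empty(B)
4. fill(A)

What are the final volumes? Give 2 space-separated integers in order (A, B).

Answer: 6 0

Derivation:
Step 1: fill(B) -> (A=2 B=10)
Step 2: empty(A) -> (A=0 B=10)
Step 3: empty(B) -> (A=0 B=0)
Step 4: fill(A) -> (A=6 B=0)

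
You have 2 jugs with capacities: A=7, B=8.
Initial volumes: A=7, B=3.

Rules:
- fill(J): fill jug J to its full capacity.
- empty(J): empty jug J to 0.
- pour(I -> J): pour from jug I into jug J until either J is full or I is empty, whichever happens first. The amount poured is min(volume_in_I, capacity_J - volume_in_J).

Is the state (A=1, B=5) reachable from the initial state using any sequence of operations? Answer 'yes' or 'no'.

Answer: no

Derivation:
BFS explored all 30 reachable states.
Reachable set includes: (0,0), (0,1), (0,2), (0,3), (0,4), (0,5), (0,6), (0,7), (0,8), (1,0), (1,8), (2,0) ...
Target (A=1, B=5) not in reachable set → no.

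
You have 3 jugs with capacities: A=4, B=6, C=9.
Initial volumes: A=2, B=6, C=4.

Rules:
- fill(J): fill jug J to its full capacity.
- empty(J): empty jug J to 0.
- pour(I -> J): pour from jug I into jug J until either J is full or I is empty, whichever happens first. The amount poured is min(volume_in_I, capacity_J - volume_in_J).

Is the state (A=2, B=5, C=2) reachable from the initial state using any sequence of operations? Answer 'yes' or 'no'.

BFS explored all 230 reachable states.
Reachable set includes: (0,0,0), (0,0,1), (0,0,2), (0,0,3), (0,0,4), (0,0,5), (0,0,6), (0,0,7), (0,0,8), (0,0,9), (0,1,0), (0,1,1) ...
Target (A=2, B=5, C=2) not in reachable set → no.

Answer: no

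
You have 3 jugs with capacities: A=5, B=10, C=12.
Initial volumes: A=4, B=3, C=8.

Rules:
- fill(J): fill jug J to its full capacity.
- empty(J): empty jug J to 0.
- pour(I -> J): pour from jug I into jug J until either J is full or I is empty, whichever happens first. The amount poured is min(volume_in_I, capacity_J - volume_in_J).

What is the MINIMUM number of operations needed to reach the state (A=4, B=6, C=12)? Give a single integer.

Answer: 2

Derivation:
BFS from (A=4, B=3, C=8). One shortest path:
  1. fill(B) -> (A=4 B=10 C=8)
  2. pour(B -> C) -> (A=4 B=6 C=12)
Reached target in 2 moves.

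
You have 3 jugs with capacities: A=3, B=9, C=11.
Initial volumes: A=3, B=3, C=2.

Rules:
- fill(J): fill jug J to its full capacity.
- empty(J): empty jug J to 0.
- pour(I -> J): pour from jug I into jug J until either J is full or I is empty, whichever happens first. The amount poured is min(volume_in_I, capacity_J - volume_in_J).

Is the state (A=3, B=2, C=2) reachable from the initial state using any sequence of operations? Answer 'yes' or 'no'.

Answer: yes

Derivation:
BFS from (A=3, B=3, C=2):
  1. empty(A) -> (A=0 B=3 C=2)
  2. pour(C -> A) -> (A=2 B=3 C=0)
  3. fill(C) -> (A=2 B=3 C=11)
  4. pour(C -> B) -> (A=2 B=9 C=5)
  5. empty(B) -> (A=2 B=0 C=5)
  6. pour(A -> B) -> (A=0 B=2 C=5)
  7. pour(C -> A) -> (A=3 B=2 C=2)
Target reached → yes.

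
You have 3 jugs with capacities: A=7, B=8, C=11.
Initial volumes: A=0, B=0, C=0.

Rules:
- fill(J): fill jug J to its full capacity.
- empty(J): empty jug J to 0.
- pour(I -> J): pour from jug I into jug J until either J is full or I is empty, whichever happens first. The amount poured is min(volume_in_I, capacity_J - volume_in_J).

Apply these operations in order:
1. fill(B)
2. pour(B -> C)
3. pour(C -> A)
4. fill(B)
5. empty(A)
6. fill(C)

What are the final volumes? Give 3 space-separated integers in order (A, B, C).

Step 1: fill(B) -> (A=0 B=8 C=0)
Step 2: pour(B -> C) -> (A=0 B=0 C=8)
Step 3: pour(C -> A) -> (A=7 B=0 C=1)
Step 4: fill(B) -> (A=7 B=8 C=1)
Step 5: empty(A) -> (A=0 B=8 C=1)
Step 6: fill(C) -> (A=0 B=8 C=11)

Answer: 0 8 11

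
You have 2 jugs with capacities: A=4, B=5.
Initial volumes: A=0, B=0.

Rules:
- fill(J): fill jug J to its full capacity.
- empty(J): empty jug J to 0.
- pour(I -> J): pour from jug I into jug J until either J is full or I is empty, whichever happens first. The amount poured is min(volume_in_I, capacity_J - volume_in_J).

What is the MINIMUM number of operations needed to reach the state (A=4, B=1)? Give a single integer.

BFS from (A=0, B=0). One shortest path:
  1. fill(B) -> (A=0 B=5)
  2. pour(B -> A) -> (A=4 B=1)
Reached target in 2 moves.

Answer: 2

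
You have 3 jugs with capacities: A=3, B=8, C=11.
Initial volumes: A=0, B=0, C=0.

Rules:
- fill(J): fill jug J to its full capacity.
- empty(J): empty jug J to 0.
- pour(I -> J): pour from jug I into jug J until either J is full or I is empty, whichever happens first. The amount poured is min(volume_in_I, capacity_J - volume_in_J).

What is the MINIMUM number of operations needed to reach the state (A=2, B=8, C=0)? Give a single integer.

Answer: 7

Derivation:
BFS from (A=0, B=0, C=0). One shortest path:
  1. fill(B) -> (A=0 B=8 C=0)
  2. pour(B -> A) -> (A=3 B=5 C=0)
  3. empty(A) -> (A=0 B=5 C=0)
  4. pour(B -> A) -> (A=3 B=2 C=0)
  5. empty(A) -> (A=0 B=2 C=0)
  6. pour(B -> A) -> (A=2 B=0 C=0)
  7. fill(B) -> (A=2 B=8 C=0)
Reached target in 7 moves.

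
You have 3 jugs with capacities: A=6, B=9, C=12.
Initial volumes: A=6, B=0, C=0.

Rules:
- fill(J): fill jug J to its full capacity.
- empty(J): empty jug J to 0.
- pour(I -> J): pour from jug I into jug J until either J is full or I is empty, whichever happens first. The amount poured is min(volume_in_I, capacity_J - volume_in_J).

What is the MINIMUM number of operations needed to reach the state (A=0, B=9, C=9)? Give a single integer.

Answer: 3

Derivation:
BFS from (A=6, B=0, C=0). One shortest path:
  1. fill(C) -> (A=6 B=0 C=12)
  2. pour(A -> B) -> (A=0 B=6 C=12)
  3. pour(C -> B) -> (A=0 B=9 C=9)
Reached target in 3 moves.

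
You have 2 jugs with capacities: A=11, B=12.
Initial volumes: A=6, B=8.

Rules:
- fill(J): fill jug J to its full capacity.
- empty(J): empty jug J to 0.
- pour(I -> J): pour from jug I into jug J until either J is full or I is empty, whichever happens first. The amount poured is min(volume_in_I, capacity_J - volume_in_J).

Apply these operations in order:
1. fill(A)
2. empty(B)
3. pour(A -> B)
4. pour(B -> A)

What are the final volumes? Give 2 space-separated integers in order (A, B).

Answer: 11 0

Derivation:
Step 1: fill(A) -> (A=11 B=8)
Step 2: empty(B) -> (A=11 B=0)
Step 3: pour(A -> B) -> (A=0 B=11)
Step 4: pour(B -> A) -> (A=11 B=0)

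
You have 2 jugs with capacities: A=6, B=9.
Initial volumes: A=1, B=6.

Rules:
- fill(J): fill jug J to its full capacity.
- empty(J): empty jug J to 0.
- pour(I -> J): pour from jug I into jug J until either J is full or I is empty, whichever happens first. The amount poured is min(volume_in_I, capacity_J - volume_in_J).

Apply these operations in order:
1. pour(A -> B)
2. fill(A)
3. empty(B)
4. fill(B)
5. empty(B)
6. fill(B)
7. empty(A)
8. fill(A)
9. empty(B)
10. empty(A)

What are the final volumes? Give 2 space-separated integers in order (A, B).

Step 1: pour(A -> B) -> (A=0 B=7)
Step 2: fill(A) -> (A=6 B=7)
Step 3: empty(B) -> (A=6 B=0)
Step 4: fill(B) -> (A=6 B=9)
Step 5: empty(B) -> (A=6 B=0)
Step 6: fill(B) -> (A=6 B=9)
Step 7: empty(A) -> (A=0 B=9)
Step 8: fill(A) -> (A=6 B=9)
Step 9: empty(B) -> (A=6 B=0)
Step 10: empty(A) -> (A=0 B=0)

Answer: 0 0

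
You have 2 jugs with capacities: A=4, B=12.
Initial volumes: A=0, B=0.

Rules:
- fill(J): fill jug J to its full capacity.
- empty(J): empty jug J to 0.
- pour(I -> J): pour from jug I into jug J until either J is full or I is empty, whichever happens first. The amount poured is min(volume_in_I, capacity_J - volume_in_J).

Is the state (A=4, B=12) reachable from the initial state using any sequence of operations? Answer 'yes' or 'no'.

BFS from (A=0, B=0):
  1. fill(A) -> (A=4 B=0)
  2. fill(B) -> (A=4 B=12)
Target reached → yes.

Answer: yes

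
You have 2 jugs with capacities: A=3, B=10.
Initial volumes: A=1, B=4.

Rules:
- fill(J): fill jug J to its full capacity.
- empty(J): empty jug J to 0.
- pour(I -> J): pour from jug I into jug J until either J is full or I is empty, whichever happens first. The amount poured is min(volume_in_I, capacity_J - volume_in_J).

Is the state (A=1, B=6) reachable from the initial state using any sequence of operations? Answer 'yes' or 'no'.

Answer: no

Derivation:
BFS explored all 27 reachable states.
Reachable set includes: (0,0), (0,1), (0,2), (0,3), (0,4), (0,5), (0,6), (0,7), (0,8), (0,9), (0,10), (1,0) ...
Target (A=1, B=6) not in reachable set → no.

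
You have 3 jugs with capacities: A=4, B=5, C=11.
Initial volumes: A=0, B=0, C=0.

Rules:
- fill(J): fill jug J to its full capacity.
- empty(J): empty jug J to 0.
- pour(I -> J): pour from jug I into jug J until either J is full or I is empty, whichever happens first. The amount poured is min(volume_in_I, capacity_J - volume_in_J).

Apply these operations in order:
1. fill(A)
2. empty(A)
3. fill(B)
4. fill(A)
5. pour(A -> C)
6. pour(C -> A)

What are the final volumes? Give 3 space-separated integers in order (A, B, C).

Answer: 4 5 0

Derivation:
Step 1: fill(A) -> (A=4 B=0 C=0)
Step 2: empty(A) -> (A=0 B=0 C=0)
Step 3: fill(B) -> (A=0 B=5 C=0)
Step 4: fill(A) -> (A=4 B=5 C=0)
Step 5: pour(A -> C) -> (A=0 B=5 C=4)
Step 6: pour(C -> A) -> (A=4 B=5 C=0)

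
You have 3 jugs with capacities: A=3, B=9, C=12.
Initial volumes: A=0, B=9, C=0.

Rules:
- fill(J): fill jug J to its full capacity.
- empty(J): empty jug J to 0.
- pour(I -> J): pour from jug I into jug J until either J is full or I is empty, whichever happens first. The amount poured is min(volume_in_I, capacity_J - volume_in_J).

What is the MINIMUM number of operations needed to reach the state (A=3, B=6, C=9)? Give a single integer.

BFS from (A=0, B=9, C=0). One shortest path:
  1. pour(B -> C) -> (A=0 B=0 C=9)
  2. fill(B) -> (A=0 B=9 C=9)
  3. pour(B -> A) -> (A=3 B=6 C=9)
Reached target in 3 moves.

Answer: 3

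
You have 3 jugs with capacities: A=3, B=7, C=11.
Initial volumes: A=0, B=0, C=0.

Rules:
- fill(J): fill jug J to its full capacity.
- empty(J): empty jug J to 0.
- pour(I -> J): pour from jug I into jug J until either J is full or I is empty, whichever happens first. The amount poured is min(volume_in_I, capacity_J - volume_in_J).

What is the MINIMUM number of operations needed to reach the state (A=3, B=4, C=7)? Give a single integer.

BFS from (A=0, B=0, C=0). One shortest path:
  1. fill(B) -> (A=0 B=7 C=0)
  2. pour(B -> C) -> (A=0 B=0 C=7)
  3. fill(B) -> (A=0 B=7 C=7)
  4. pour(B -> A) -> (A=3 B=4 C=7)
Reached target in 4 moves.

Answer: 4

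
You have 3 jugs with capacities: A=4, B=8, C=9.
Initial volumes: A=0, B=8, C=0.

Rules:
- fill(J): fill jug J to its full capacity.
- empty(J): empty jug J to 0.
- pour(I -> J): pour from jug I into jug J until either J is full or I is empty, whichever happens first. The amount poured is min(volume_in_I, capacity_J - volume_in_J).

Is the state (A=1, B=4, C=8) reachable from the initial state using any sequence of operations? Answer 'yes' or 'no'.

Answer: no

Derivation:
BFS explored all 282 reachable states.
Reachable set includes: (0,0,0), (0,0,1), (0,0,2), (0,0,3), (0,0,4), (0,0,5), (0,0,6), (0,0,7), (0,0,8), (0,0,9), (0,1,0), (0,1,1) ...
Target (A=1, B=4, C=8) not in reachable set → no.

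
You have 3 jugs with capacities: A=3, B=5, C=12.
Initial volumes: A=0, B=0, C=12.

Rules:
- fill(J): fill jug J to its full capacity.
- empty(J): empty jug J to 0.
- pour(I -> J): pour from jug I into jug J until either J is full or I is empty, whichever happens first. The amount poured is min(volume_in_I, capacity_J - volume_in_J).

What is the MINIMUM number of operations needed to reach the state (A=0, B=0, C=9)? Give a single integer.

Answer: 2

Derivation:
BFS from (A=0, B=0, C=12). One shortest path:
  1. pour(C -> A) -> (A=3 B=0 C=9)
  2. empty(A) -> (A=0 B=0 C=9)
Reached target in 2 moves.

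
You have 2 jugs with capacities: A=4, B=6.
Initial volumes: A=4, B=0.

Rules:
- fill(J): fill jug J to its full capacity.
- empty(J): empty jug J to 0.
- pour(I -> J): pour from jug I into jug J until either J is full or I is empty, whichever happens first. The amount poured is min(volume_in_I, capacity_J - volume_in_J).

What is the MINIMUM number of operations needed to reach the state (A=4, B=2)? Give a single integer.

Answer: 3

Derivation:
BFS from (A=4, B=0). One shortest path:
  1. empty(A) -> (A=0 B=0)
  2. fill(B) -> (A=0 B=6)
  3. pour(B -> A) -> (A=4 B=2)
Reached target in 3 moves.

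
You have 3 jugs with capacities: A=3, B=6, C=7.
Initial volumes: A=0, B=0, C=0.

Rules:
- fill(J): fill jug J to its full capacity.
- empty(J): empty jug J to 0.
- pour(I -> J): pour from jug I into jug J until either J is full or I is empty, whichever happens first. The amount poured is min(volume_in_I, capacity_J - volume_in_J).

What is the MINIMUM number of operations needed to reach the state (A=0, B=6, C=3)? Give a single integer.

BFS from (A=0, B=0, C=0). One shortest path:
  1. fill(A) -> (A=3 B=0 C=0)
  2. fill(B) -> (A=3 B=6 C=0)
  3. pour(A -> C) -> (A=0 B=6 C=3)
Reached target in 3 moves.

Answer: 3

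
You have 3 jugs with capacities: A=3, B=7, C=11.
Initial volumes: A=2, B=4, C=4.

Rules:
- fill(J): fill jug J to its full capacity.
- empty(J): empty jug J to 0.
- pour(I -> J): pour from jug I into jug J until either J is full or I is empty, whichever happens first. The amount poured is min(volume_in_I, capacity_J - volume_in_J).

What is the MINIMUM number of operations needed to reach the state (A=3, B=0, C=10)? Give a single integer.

Answer: 3

Derivation:
BFS from (A=2, B=4, C=4). One shortest path:
  1. fill(B) -> (A=2 B=7 C=4)
  2. pour(B -> A) -> (A=3 B=6 C=4)
  3. pour(B -> C) -> (A=3 B=0 C=10)
Reached target in 3 moves.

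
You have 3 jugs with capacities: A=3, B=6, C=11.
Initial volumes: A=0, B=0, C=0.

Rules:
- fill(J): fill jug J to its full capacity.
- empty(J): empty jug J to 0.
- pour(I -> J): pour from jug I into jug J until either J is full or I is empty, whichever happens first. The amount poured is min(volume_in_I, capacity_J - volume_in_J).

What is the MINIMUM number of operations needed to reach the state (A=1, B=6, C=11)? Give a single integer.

Answer: 6

Derivation:
BFS from (A=0, B=0, C=0). One shortest path:
  1. fill(B) -> (A=0 B=6 C=0)
  2. pour(B -> C) -> (A=0 B=0 C=6)
  3. fill(B) -> (A=0 B=6 C=6)
  4. pour(B -> C) -> (A=0 B=1 C=11)
  5. pour(B -> A) -> (A=1 B=0 C=11)
  6. fill(B) -> (A=1 B=6 C=11)
Reached target in 6 moves.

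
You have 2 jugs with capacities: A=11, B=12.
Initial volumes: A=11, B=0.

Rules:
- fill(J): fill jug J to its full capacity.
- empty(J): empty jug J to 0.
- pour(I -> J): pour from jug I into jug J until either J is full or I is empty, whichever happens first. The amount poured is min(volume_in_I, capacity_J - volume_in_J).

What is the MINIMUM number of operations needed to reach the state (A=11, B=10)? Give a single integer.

Answer: 6

Derivation:
BFS from (A=11, B=0). One shortest path:
  1. pour(A -> B) -> (A=0 B=11)
  2. fill(A) -> (A=11 B=11)
  3. pour(A -> B) -> (A=10 B=12)
  4. empty(B) -> (A=10 B=0)
  5. pour(A -> B) -> (A=0 B=10)
  6. fill(A) -> (A=11 B=10)
Reached target in 6 moves.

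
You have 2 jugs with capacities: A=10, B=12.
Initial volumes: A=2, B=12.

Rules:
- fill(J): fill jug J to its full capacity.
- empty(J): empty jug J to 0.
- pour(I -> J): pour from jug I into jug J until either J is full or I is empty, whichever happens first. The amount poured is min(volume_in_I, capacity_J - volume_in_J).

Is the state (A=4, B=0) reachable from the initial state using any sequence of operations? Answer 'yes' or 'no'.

Answer: yes

Derivation:
BFS from (A=2, B=12):
  1. pour(B -> A) -> (A=10 B=4)
  2. empty(A) -> (A=0 B=4)
  3. pour(B -> A) -> (A=4 B=0)
Target reached → yes.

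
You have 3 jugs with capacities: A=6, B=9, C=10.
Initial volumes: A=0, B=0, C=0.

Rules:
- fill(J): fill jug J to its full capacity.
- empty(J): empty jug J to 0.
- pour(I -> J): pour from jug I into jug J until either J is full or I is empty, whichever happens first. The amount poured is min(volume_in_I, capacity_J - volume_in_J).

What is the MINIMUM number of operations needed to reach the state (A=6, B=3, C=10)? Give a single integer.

Answer: 3

Derivation:
BFS from (A=0, B=0, C=0). One shortest path:
  1. fill(B) -> (A=0 B=9 C=0)
  2. fill(C) -> (A=0 B=9 C=10)
  3. pour(B -> A) -> (A=6 B=3 C=10)
Reached target in 3 moves.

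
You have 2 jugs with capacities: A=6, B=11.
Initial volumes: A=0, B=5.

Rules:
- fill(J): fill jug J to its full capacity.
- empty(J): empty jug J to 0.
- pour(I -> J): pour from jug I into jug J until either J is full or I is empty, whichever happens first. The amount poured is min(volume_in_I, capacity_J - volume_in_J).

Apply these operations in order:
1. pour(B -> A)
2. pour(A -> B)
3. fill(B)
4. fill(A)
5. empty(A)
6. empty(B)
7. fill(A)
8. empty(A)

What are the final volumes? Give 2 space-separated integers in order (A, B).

Step 1: pour(B -> A) -> (A=5 B=0)
Step 2: pour(A -> B) -> (A=0 B=5)
Step 3: fill(B) -> (A=0 B=11)
Step 4: fill(A) -> (A=6 B=11)
Step 5: empty(A) -> (A=0 B=11)
Step 6: empty(B) -> (A=0 B=0)
Step 7: fill(A) -> (A=6 B=0)
Step 8: empty(A) -> (A=0 B=0)

Answer: 0 0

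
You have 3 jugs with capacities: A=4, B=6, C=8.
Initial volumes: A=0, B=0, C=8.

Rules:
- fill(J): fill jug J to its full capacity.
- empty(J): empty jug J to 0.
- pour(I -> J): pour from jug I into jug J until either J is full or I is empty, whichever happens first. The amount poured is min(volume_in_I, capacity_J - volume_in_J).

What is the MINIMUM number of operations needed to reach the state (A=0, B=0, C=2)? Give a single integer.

BFS from (A=0, B=0, C=8). One shortest path:
  1. pour(C -> B) -> (A=0 B=6 C=2)
  2. empty(B) -> (A=0 B=0 C=2)
Reached target in 2 moves.

Answer: 2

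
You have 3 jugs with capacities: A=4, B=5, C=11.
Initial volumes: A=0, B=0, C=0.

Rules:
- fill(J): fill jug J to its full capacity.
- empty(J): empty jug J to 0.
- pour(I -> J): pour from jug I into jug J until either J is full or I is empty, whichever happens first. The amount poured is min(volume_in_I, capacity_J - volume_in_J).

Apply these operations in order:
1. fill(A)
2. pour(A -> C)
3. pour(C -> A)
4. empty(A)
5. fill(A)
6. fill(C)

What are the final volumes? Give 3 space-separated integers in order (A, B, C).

Step 1: fill(A) -> (A=4 B=0 C=0)
Step 2: pour(A -> C) -> (A=0 B=0 C=4)
Step 3: pour(C -> A) -> (A=4 B=0 C=0)
Step 4: empty(A) -> (A=0 B=0 C=0)
Step 5: fill(A) -> (A=4 B=0 C=0)
Step 6: fill(C) -> (A=4 B=0 C=11)

Answer: 4 0 11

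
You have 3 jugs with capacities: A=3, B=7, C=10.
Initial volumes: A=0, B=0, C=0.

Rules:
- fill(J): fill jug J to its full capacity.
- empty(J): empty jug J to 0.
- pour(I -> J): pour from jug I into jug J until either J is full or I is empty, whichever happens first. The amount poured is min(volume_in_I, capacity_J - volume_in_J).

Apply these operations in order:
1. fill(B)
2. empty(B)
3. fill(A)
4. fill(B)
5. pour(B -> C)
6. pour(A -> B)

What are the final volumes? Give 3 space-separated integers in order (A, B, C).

Answer: 0 3 7

Derivation:
Step 1: fill(B) -> (A=0 B=7 C=0)
Step 2: empty(B) -> (A=0 B=0 C=0)
Step 3: fill(A) -> (A=3 B=0 C=0)
Step 4: fill(B) -> (A=3 B=7 C=0)
Step 5: pour(B -> C) -> (A=3 B=0 C=7)
Step 6: pour(A -> B) -> (A=0 B=3 C=7)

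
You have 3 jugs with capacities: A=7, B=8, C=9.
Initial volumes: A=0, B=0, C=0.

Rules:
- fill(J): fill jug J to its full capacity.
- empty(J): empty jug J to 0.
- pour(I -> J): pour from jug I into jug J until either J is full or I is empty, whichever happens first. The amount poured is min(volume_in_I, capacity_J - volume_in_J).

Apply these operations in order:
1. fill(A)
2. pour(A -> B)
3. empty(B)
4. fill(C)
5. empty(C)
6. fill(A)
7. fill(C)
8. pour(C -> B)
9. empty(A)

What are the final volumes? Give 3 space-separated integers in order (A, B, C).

Step 1: fill(A) -> (A=7 B=0 C=0)
Step 2: pour(A -> B) -> (A=0 B=7 C=0)
Step 3: empty(B) -> (A=0 B=0 C=0)
Step 4: fill(C) -> (A=0 B=0 C=9)
Step 5: empty(C) -> (A=0 B=0 C=0)
Step 6: fill(A) -> (A=7 B=0 C=0)
Step 7: fill(C) -> (A=7 B=0 C=9)
Step 8: pour(C -> B) -> (A=7 B=8 C=1)
Step 9: empty(A) -> (A=0 B=8 C=1)

Answer: 0 8 1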